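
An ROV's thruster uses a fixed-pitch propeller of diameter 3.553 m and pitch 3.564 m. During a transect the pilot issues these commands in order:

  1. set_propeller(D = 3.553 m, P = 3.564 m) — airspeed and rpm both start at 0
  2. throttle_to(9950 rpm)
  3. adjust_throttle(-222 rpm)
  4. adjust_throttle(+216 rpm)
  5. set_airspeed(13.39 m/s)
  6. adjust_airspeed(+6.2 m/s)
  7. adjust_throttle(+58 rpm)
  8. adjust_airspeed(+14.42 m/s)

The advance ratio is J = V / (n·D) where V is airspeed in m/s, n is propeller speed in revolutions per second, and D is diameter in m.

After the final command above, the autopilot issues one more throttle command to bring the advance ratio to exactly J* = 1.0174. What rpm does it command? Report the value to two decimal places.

set_propeller: D = 3.553 m, P = 3.564 m (p = P/D = 1.003096); state ← (V=0, rpm=0)
throttle_to(9950): rpm ← 9950
adjust_throttle(-222): rpm ← 9950 -222 = 9728
adjust_throttle(+216): rpm ← 9728 +216 = 9944
set_airspeed(13.39): V ← 13.39 m/s
adjust_airspeed(+6.2): V ← 13.39 +6.2 = 19.59 m/s
adjust_throttle(+58): rpm ← 9944 +58 = 10002
adjust_airspeed(+14.42): V ← 19.59 +14.42 = 34.01 m/s
final state: V = 34.01 m/s, rpm = 10002 → n = rpm/60 = 166.700000 rev/s
target J* = 1.0174; solve J* = V/(n·D) for n: n = V/(J*·D) = 34.01/(1.0174 × 3.553) = 9.408485 rev/s
rpm = 60·n = 564.509093

rpm = 564.51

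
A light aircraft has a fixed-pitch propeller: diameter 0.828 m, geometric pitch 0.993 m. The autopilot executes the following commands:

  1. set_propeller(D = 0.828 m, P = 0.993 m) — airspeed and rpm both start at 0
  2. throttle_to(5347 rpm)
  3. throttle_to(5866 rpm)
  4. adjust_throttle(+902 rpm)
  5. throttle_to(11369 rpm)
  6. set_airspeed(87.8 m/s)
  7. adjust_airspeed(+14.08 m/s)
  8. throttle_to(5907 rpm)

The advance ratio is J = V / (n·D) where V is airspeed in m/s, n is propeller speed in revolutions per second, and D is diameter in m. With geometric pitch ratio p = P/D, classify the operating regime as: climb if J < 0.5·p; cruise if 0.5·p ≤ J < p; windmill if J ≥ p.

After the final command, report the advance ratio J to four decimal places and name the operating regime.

J = 1.2498, regime = windmill

set_propeller: D = 0.828 m, P = 0.993 m (p = P/D = 1.199275); state ← (V=0, rpm=0)
throttle_to(5347): rpm ← 5347
throttle_to(5866): rpm ← 5866
adjust_throttle(+902): rpm ← 5866 +902 = 6768
throttle_to(11369): rpm ← 11369
set_airspeed(87.8): V ← 87.8 m/s
adjust_airspeed(+14.08): V ← 87.8 +14.08 = 101.88 m/s
throttle_to(5907): rpm ← 5907
final state: V = 101.88 m/s, rpm = 5907 → n = rpm/60 = 98.450000 rev/s
J = V / (n·D) = 101.88 / (98.450000 × 0.828) = 1.249807
regime bands: climb J<0.5996 | cruise [0.5996, 1.1993) | windmill J≥1.1993
J = 1.2498 → windmill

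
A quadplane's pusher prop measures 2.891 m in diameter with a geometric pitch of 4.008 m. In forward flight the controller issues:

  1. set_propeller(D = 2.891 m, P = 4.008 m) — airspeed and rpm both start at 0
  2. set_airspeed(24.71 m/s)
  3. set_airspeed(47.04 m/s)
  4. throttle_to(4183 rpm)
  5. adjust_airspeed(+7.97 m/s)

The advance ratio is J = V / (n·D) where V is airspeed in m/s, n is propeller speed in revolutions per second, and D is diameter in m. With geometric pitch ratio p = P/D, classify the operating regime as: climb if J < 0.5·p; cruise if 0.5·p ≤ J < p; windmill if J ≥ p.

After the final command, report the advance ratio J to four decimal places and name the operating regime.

set_propeller: D = 2.891 m, P = 4.008 m (p = P/D = 1.386371); state ← (V=0, rpm=0)
set_airspeed(24.71): V ← 24.71 m/s
set_airspeed(47.04): V ← 47.04 m/s
throttle_to(4183): rpm ← 4183
adjust_airspeed(+7.97): V ← 47.04 +7.97 = 55.01 m/s
final state: V = 55.01 m/s, rpm = 4183 → n = rpm/60 = 69.716667 rev/s
J = V / (n·D) = 55.01 / (69.716667 × 2.891) = 0.272934
regime bands: climb J<0.6932 | cruise [0.6932, 1.3864) | windmill J≥1.3864
J = 0.2729 → climb

J = 0.2729, regime = climb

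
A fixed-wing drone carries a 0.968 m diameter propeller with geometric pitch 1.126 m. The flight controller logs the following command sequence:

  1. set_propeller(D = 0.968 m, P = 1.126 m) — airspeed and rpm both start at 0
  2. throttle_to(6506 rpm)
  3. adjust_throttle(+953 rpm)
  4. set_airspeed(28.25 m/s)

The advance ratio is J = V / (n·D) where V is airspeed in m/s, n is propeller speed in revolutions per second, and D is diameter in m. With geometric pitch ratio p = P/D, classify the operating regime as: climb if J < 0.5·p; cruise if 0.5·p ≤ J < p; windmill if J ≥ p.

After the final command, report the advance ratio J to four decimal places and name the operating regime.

J = 0.2348, regime = climb

set_propeller: D = 0.968 m, P = 1.126 m (p = P/D = 1.163223); state ← (V=0, rpm=0)
throttle_to(6506): rpm ← 6506
adjust_throttle(+953): rpm ← 6506 +953 = 7459
set_airspeed(28.25): V ← 28.25 m/s
final state: V = 28.25 m/s, rpm = 7459 → n = rpm/60 = 124.316667 rev/s
J = V / (n·D) = 28.25 / (124.316667 × 0.968) = 0.234754
regime bands: climb J<0.5816 | cruise [0.5816, 1.1632) | windmill J≥1.1632
J = 0.2348 → climb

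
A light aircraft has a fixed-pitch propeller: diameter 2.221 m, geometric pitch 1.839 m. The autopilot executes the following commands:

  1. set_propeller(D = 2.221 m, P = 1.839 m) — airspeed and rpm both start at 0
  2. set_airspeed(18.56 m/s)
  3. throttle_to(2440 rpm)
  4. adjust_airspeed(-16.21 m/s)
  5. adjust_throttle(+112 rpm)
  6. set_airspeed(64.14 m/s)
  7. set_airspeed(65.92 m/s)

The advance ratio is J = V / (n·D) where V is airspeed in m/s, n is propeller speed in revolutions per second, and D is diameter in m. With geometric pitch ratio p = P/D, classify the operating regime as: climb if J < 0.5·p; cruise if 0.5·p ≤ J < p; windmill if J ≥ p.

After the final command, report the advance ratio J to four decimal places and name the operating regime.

J = 0.6978, regime = cruise

set_propeller: D = 2.221 m, P = 1.839 m (p = P/D = 0.828005); state ← (V=0, rpm=0)
set_airspeed(18.56): V ← 18.56 m/s
throttle_to(2440): rpm ← 2440
adjust_airspeed(-16.21): V ← 18.56 -16.21 = 2.35 m/s
adjust_throttle(+112): rpm ← 2440 +112 = 2552
set_airspeed(64.14): V ← 64.14 m/s
set_airspeed(65.92): V ← 65.92 m/s
final state: V = 65.92 m/s, rpm = 2552 → n = rpm/60 = 42.533333 rev/s
J = V / (n·D) = 65.92 / (42.533333 × 2.221) = 0.697813
regime bands: climb J<0.4140 | cruise [0.4140, 0.8280) | windmill J≥0.8280
J = 0.6978 → cruise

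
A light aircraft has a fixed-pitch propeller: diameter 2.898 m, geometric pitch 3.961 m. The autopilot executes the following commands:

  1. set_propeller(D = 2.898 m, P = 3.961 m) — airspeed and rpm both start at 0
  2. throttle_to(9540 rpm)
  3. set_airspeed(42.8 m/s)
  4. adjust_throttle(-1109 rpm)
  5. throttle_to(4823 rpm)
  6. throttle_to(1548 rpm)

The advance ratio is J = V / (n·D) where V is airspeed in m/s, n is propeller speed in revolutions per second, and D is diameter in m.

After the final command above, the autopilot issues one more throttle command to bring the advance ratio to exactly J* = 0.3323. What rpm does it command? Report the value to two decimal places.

rpm = 2666.65

set_propeller: D = 2.898 m, P = 3.961 m (p = P/D = 1.366805); state ← (V=0, rpm=0)
throttle_to(9540): rpm ← 9540
set_airspeed(42.8): V ← 42.8 m/s
adjust_throttle(-1109): rpm ← 9540 -1109 = 8431
throttle_to(4823): rpm ← 4823
throttle_to(1548): rpm ← 1548
final state: V = 42.8 m/s, rpm = 1548 → n = rpm/60 = 25.800000 rev/s
target J* = 0.3323; solve J* = V/(n·D) for n: n = V/(J*·D) = 42.8/(0.3323 × 2.898) = 44.444195 rev/s
rpm = 60·n = 2666.651713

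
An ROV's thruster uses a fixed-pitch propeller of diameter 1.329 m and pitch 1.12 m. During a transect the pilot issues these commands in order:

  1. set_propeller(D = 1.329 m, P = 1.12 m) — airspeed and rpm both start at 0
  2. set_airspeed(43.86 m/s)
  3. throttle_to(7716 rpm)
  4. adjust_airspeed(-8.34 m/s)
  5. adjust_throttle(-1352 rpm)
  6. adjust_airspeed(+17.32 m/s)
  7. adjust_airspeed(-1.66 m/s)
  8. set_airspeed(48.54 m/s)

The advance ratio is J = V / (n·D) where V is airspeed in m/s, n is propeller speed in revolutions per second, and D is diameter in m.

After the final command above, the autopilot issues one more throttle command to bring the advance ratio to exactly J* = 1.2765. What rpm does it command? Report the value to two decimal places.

rpm = 1716.74

set_propeller: D = 1.329 m, P = 1.12 m (p = P/D = 0.842739); state ← (V=0, rpm=0)
set_airspeed(43.86): V ← 43.86 m/s
throttle_to(7716): rpm ← 7716
adjust_airspeed(-8.34): V ← 43.86 -8.34 = 35.52 m/s
adjust_throttle(-1352): rpm ← 7716 -1352 = 6364
adjust_airspeed(+17.32): V ← 35.52 +17.32 = 52.84 m/s
adjust_airspeed(-1.66): V ← 52.84 -1.66 = 51.18 m/s
set_airspeed(48.54): V ← 48.54 m/s
final state: V = 48.54 m/s, rpm = 6364 → n = rpm/60 = 106.066667 rev/s
target J* = 1.2765; solve J* = V/(n·D) for n: n = V/(J*·D) = 48.54/(1.2765 × 1.329) = 28.612379 rev/s
rpm = 60·n = 1716.742751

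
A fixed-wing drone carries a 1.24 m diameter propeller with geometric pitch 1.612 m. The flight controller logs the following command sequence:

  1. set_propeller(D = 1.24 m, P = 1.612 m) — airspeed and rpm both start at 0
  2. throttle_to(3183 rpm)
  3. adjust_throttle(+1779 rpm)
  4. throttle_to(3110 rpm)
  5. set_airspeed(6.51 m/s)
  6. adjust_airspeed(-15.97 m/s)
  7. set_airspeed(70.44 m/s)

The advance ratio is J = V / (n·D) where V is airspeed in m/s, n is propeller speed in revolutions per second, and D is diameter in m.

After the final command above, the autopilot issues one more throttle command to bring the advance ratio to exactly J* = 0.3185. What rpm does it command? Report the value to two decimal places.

set_propeller: D = 1.24 m, P = 1.612 m (p = P/D = 1.300000); state ← (V=0, rpm=0)
throttle_to(3183): rpm ← 3183
adjust_throttle(+1779): rpm ← 3183 +1779 = 4962
throttle_to(3110): rpm ← 3110
set_airspeed(6.51): V ← 6.51 m/s
adjust_airspeed(-15.97): V ← 6.51 -15.97 = -9.46 m/s
set_airspeed(70.44): V ← 70.44 m/s
final state: V = 70.44 m/s, rpm = 3110 → n = rpm/60 = 51.833333 rev/s
target J* = 0.3185; solve J* = V/(n·D) for n: n = V/(J*·D) = 70.44/(0.3185 × 1.24) = 178.356206 rev/s
rpm = 60·n = 10701.372360

rpm = 10701.37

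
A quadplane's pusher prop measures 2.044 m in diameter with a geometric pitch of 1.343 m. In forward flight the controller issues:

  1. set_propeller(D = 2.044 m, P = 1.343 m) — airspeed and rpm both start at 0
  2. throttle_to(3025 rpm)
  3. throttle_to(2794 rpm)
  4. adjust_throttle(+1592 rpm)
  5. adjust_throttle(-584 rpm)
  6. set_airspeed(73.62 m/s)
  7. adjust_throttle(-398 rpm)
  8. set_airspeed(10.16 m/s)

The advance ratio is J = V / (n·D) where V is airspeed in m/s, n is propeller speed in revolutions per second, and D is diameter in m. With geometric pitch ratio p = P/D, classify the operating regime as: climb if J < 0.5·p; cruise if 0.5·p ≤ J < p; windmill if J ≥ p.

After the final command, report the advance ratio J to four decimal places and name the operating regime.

set_propeller: D = 2.044 m, P = 1.343 m (p = P/D = 0.657045); state ← (V=0, rpm=0)
throttle_to(3025): rpm ← 3025
throttle_to(2794): rpm ← 2794
adjust_throttle(+1592): rpm ← 2794 +1592 = 4386
adjust_throttle(-584): rpm ← 4386 -584 = 3802
set_airspeed(73.62): V ← 73.62 m/s
adjust_throttle(-398): rpm ← 3802 -398 = 3404
set_airspeed(10.16): V ← 10.16 m/s
final state: V = 10.16 m/s, rpm = 3404 → n = rpm/60 = 56.733333 rev/s
J = V / (n·D) = 10.16 / (56.733333 × 2.044) = 0.087614
regime bands: climb J<0.3285 | cruise [0.3285, 0.6570) | windmill J≥0.6570
J = 0.0876 → climb

J = 0.0876, regime = climb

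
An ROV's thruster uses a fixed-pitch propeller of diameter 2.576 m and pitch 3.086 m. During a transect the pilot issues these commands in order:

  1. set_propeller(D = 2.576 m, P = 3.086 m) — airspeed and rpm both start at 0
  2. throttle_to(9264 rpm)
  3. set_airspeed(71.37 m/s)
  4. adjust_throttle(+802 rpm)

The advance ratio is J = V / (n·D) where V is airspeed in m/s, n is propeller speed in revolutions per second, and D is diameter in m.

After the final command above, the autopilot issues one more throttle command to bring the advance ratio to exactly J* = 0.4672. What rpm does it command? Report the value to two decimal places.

set_propeller: D = 2.576 m, P = 3.086 m (p = P/D = 1.197981); state ← (V=0, rpm=0)
throttle_to(9264): rpm ← 9264
set_airspeed(71.37): V ← 71.37 m/s
adjust_throttle(+802): rpm ← 9264 +802 = 10066
final state: V = 71.37 m/s, rpm = 10066 → n = rpm/60 = 167.766667 rev/s
target J* = 0.4672; solve J* = V/(n·D) for n: n = V/(J*·D) = 71.37/(0.4672 × 2.576) = 59.301681 rev/s
rpm = 60·n = 3558.100857

rpm = 3558.10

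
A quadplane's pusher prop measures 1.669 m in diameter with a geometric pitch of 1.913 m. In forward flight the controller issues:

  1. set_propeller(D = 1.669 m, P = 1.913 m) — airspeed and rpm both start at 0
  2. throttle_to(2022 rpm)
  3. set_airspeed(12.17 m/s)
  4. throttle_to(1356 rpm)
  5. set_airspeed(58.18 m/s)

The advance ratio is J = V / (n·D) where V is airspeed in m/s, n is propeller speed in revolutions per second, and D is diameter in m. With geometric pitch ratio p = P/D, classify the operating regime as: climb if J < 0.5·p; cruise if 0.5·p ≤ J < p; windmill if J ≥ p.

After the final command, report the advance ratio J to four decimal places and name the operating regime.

J = 1.5424, regime = windmill

set_propeller: D = 1.669 m, P = 1.913 m (p = P/D = 1.146195); state ← (V=0, rpm=0)
throttle_to(2022): rpm ← 2022
set_airspeed(12.17): V ← 12.17 m/s
throttle_to(1356): rpm ← 1356
set_airspeed(58.18): V ← 58.18 m/s
final state: V = 58.18 m/s, rpm = 1356 → n = rpm/60 = 22.600000 rev/s
J = V / (n·D) = 58.18 / (22.600000 × 1.669) = 1.542442
regime bands: climb J<0.5731 | cruise [0.5731, 1.1462) | windmill J≥1.1462
J = 1.5424 → windmill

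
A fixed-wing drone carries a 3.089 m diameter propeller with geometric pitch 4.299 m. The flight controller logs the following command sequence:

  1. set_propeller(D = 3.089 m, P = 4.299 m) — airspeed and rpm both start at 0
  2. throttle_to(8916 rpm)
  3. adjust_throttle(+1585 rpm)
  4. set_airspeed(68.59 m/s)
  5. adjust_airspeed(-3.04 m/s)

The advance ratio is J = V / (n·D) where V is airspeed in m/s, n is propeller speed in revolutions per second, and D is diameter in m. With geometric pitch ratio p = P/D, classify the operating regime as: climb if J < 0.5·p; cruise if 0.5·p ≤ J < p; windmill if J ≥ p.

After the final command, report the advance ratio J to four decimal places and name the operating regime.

set_propeller: D = 3.089 m, P = 4.299 m (p = P/D = 1.391713); state ← (V=0, rpm=0)
throttle_to(8916): rpm ← 8916
adjust_throttle(+1585): rpm ← 8916 +1585 = 10501
set_airspeed(68.59): V ← 68.59 m/s
adjust_airspeed(-3.04): V ← 68.59 -3.04 = 65.55 m/s
final state: V = 65.55 m/s, rpm = 10501 → n = rpm/60 = 175.016667 rev/s
J = V / (n·D) = 65.55 / (175.016667 × 3.089) = 0.121248
regime bands: climb J<0.6959 | cruise [0.6959, 1.3917) | windmill J≥1.3917
J = 0.1212 → climb

J = 0.1212, regime = climb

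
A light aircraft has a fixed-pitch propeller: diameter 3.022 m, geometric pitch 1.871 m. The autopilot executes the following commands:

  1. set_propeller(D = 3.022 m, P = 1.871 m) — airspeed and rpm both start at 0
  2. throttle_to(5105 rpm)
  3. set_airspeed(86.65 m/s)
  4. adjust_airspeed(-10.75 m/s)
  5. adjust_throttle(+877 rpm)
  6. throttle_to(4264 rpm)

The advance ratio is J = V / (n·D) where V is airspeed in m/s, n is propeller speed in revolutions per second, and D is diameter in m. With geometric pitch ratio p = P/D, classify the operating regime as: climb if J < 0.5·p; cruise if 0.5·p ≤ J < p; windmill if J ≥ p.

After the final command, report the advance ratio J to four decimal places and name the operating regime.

J = 0.3534, regime = cruise

set_propeller: D = 3.022 m, P = 1.871 m (p = P/D = 0.619126); state ← (V=0, rpm=0)
throttle_to(5105): rpm ← 5105
set_airspeed(86.65): V ← 86.65 m/s
adjust_airspeed(-10.75): V ← 86.65 -10.75 = 75.9 m/s
adjust_throttle(+877): rpm ← 5105 +877 = 5982
throttle_to(4264): rpm ← 4264
final state: V = 75.9 m/s, rpm = 4264 → n = rpm/60 = 71.066667 rev/s
J = V / (n·D) = 75.9 / (71.066667 × 3.022) = 0.353412
regime bands: climb J<0.3096 | cruise [0.3096, 0.6191) | windmill J≥0.6191
J = 0.3534 → cruise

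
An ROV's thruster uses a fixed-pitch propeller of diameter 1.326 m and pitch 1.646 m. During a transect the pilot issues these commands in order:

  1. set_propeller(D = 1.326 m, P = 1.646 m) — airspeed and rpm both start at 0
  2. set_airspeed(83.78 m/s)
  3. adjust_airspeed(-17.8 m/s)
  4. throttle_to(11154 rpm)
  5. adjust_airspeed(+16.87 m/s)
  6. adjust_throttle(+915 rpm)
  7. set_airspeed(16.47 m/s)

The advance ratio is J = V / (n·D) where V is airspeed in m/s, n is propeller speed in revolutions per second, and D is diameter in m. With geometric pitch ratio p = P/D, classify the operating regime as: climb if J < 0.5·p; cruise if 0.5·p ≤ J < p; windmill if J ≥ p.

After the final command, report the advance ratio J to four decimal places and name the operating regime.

J = 0.0617, regime = climb

set_propeller: D = 1.326 m, P = 1.646 m (p = P/D = 1.241327); state ← (V=0, rpm=0)
set_airspeed(83.78): V ← 83.78 m/s
adjust_airspeed(-17.8): V ← 83.78 -17.8 = 65.98 m/s
throttle_to(11154): rpm ← 11154
adjust_airspeed(+16.87): V ← 65.98 +16.87 = 82.85 m/s
adjust_throttle(+915): rpm ← 11154 +915 = 12069
set_airspeed(16.47): V ← 16.47 m/s
final state: V = 16.47 m/s, rpm = 12069 → n = rpm/60 = 201.150000 rev/s
J = V / (n·D) = 16.47 / (201.150000 × 1.326) = 0.061749
regime bands: climb J<0.6207 | cruise [0.6207, 1.2413) | windmill J≥1.2413
J = 0.0617 → climb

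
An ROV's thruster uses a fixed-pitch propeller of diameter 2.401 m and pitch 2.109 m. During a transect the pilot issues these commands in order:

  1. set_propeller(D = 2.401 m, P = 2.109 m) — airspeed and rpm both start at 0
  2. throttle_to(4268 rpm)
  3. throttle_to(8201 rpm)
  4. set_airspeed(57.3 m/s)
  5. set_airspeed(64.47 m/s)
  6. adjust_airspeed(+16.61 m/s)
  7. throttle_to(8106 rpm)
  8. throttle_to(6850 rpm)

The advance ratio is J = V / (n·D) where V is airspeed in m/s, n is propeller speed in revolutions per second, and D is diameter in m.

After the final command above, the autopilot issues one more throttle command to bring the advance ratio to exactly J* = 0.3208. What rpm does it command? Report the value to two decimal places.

rpm = 6315.95

set_propeller: D = 2.401 m, P = 2.109 m (p = P/D = 0.878384); state ← (V=0, rpm=0)
throttle_to(4268): rpm ← 4268
throttle_to(8201): rpm ← 8201
set_airspeed(57.3): V ← 57.3 m/s
set_airspeed(64.47): V ← 64.47 m/s
adjust_airspeed(+16.61): V ← 64.47 +16.61 = 81.08 m/s
throttle_to(8106): rpm ← 8106
throttle_to(6850): rpm ← 6850
final state: V = 81.08 m/s, rpm = 6850 → n = rpm/60 = 114.166667 rev/s
target J* = 0.3208; solve J* = V/(n·D) for n: n = V/(J*·D) = 81.08/(0.3208 × 2.401) = 105.265782 rev/s
rpm = 60·n = 6315.946909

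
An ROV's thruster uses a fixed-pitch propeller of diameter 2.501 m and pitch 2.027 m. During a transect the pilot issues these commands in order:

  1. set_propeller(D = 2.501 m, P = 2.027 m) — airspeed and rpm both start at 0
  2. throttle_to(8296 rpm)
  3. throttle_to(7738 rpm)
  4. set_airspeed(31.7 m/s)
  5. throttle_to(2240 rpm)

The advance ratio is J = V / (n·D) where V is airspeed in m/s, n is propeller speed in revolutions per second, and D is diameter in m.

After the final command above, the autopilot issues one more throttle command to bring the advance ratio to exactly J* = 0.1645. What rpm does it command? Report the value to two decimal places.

set_propeller: D = 2.501 m, P = 2.027 m (p = P/D = 0.810476); state ← (V=0, rpm=0)
throttle_to(8296): rpm ← 8296
throttle_to(7738): rpm ← 7738
set_airspeed(31.7): V ← 31.7 m/s
throttle_to(2240): rpm ← 2240
final state: V = 31.7 m/s, rpm = 2240 → n = rpm/60 = 37.333333 rev/s
target J* = 0.1645; solve J* = V/(n·D) for n: n = V/(J*·D) = 31.7/(0.1645 × 2.501) = 77.051246 rev/s
rpm = 60·n = 4623.074782

rpm = 4623.07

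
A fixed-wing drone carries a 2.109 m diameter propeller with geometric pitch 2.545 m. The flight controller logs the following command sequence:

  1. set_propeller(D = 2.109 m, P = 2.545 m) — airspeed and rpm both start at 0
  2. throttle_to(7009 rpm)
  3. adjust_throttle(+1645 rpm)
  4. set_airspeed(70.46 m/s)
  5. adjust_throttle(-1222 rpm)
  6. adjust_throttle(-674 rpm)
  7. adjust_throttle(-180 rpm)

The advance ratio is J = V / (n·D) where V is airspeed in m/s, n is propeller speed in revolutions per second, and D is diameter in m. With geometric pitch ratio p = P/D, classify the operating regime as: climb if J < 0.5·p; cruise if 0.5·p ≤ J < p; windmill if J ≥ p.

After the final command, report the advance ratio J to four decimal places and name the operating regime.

J = 0.3047, regime = climb

set_propeller: D = 2.109 m, P = 2.545 m (p = P/D = 1.206733); state ← (V=0, rpm=0)
throttle_to(7009): rpm ← 7009
adjust_throttle(+1645): rpm ← 7009 +1645 = 8654
set_airspeed(70.46): V ← 70.46 m/s
adjust_throttle(-1222): rpm ← 8654 -1222 = 7432
adjust_throttle(-674): rpm ← 7432 -674 = 6758
adjust_throttle(-180): rpm ← 6758 -180 = 6578
final state: V = 70.46 m/s, rpm = 6578 → n = rpm/60 = 109.633333 rev/s
J = V / (n·D) = 70.46 / (109.633333 × 2.109) = 0.304736
regime bands: climb J<0.6034 | cruise [0.6034, 1.2067) | windmill J≥1.2067
J = 0.3047 → climb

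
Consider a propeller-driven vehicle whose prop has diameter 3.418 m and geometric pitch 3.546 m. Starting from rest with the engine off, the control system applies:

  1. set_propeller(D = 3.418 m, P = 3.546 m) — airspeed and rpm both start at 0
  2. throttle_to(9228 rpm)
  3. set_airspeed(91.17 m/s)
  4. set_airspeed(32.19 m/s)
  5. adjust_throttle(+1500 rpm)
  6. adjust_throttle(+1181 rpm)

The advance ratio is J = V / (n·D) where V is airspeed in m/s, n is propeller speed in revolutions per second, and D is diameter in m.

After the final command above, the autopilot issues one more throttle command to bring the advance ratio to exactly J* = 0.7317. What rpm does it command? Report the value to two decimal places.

set_propeller: D = 3.418 m, P = 3.546 m (p = P/D = 1.037449); state ← (V=0, rpm=0)
throttle_to(9228): rpm ← 9228
set_airspeed(91.17): V ← 91.17 m/s
set_airspeed(32.19): V ← 32.19 m/s
adjust_throttle(+1500): rpm ← 9228 +1500 = 10728
adjust_throttle(+1181): rpm ← 10728 +1181 = 11909
final state: V = 32.19 m/s, rpm = 11909 → n = rpm/60 = 198.483333 rev/s
target J* = 0.7317; solve J* = V/(n·D) for n: n = V/(J*·D) = 32.19/(0.7317 × 3.418) = 12.871106 rev/s
rpm = 60·n = 772.266353

rpm = 772.27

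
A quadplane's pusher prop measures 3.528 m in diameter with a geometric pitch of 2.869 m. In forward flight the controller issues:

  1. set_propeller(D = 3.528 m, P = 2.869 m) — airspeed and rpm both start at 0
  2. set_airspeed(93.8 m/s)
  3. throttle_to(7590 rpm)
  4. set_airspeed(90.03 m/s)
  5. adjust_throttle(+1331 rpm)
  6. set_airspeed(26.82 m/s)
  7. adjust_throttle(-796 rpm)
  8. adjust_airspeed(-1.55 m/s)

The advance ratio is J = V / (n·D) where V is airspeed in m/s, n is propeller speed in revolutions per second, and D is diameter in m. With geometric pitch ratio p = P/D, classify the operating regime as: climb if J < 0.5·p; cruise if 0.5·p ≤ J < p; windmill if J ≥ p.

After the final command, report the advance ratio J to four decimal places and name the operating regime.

set_propeller: D = 3.528 m, P = 2.869 m (p = P/D = 0.813209); state ← (V=0, rpm=0)
set_airspeed(93.8): V ← 93.8 m/s
throttle_to(7590): rpm ← 7590
set_airspeed(90.03): V ← 90.03 m/s
adjust_throttle(+1331): rpm ← 7590 +1331 = 8921
set_airspeed(26.82): V ← 26.82 m/s
adjust_throttle(-796): rpm ← 8921 -796 = 8125
adjust_airspeed(-1.55): V ← 26.82 -1.55 = 25.27 m/s
final state: V = 25.27 m/s, rpm = 8125 → n = rpm/60 = 135.416667 rev/s
J = V / (n·D) = 25.27 / (135.416667 × 3.528) = 0.052894
regime bands: climb J<0.4066 | cruise [0.4066, 0.8132) | windmill J≥0.8132
J = 0.0529 → climb

J = 0.0529, regime = climb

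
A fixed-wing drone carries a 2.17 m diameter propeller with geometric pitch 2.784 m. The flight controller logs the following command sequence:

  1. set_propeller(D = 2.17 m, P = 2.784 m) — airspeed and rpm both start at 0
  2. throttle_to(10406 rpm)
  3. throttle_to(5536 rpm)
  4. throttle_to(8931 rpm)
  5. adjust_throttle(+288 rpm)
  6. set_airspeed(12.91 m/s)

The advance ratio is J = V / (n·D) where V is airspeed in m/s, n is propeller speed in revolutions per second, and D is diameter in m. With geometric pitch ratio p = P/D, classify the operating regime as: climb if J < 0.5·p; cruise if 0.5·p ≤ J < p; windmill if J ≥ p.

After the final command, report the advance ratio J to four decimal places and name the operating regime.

J = 0.0387, regime = climb

set_propeller: D = 2.17 m, P = 2.784 m (p = P/D = 1.282949); state ← (V=0, rpm=0)
throttle_to(10406): rpm ← 10406
throttle_to(5536): rpm ← 5536
throttle_to(8931): rpm ← 8931
adjust_throttle(+288): rpm ← 8931 +288 = 9219
set_airspeed(12.91): V ← 12.91 m/s
final state: V = 12.91 m/s, rpm = 9219 → n = rpm/60 = 153.650000 rev/s
J = V / (n·D) = 12.91 / (153.650000 × 2.17) = 0.038720
regime bands: climb J<0.6415 | cruise [0.6415, 1.2829) | windmill J≥1.2829
J = 0.0387 → climb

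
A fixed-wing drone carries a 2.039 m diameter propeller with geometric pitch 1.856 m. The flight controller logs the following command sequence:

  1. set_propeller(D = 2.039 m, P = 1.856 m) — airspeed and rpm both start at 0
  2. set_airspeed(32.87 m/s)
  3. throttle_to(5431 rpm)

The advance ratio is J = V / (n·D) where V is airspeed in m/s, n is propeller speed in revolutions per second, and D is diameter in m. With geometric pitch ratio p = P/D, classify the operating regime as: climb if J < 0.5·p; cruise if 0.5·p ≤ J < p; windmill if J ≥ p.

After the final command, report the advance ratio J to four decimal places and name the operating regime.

set_propeller: D = 2.039 m, P = 1.856 m (p = P/D = 0.910250); state ← (V=0, rpm=0)
set_airspeed(32.87): V ← 32.87 m/s
throttle_to(5431): rpm ← 5431
final state: V = 32.87 m/s, rpm = 5431 → n = rpm/60 = 90.516667 rev/s
J = V / (n·D) = 32.87 / (90.516667 × 2.039) = 0.178096
regime bands: climb J<0.4551 | cruise [0.4551, 0.9103) | windmill J≥0.9103
J = 0.1781 → climb

J = 0.1781, regime = climb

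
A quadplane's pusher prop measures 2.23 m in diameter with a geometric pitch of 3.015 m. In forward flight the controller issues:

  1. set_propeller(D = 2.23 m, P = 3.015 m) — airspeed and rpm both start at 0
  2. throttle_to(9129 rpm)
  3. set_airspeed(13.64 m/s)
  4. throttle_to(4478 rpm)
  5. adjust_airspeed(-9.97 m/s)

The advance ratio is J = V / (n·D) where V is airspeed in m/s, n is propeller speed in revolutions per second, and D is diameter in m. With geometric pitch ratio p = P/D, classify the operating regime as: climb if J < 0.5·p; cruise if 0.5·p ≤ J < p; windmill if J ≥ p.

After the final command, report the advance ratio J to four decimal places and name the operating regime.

J = 0.0221, regime = climb

set_propeller: D = 2.23 m, P = 3.015 m (p = P/D = 1.352018); state ← (V=0, rpm=0)
throttle_to(9129): rpm ← 9129
set_airspeed(13.64): V ← 13.64 m/s
throttle_to(4478): rpm ← 4478
adjust_airspeed(-9.97): V ← 13.64 -9.97 = 3.67 m/s
final state: V = 3.67 m/s, rpm = 4478 → n = rpm/60 = 74.633333 rev/s
J = V / (n·D) = 3.67 / (74.633333 × 2.23) = 0.022051
regime bands: climb J<0.6760 | cruise [0.6760, 1.3520) | windmill J≥1.3520
J = 0.0221 → climb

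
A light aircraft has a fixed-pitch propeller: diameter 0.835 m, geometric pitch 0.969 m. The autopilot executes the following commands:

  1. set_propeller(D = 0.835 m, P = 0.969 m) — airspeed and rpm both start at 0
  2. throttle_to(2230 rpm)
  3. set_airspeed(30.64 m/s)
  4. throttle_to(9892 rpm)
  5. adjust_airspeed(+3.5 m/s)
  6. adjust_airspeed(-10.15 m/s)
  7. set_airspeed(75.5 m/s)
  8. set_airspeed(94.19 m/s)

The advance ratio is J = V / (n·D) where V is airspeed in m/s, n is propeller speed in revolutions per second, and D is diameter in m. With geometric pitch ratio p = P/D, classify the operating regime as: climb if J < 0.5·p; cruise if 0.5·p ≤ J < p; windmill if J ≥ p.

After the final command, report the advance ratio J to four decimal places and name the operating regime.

J = 0.6842, regime = cruise

set_propeller: D = 0.835 m, P = 0.969 m (p = P/D = 1.160479); state ← (V=0, rpm=0)
throttle_to(2230): rpm ← 2230
set_airspeed(30.64): V ← 30.64 m/s
throttle_to(9892): rpm ← 9892
adjust_airspeed(+3.5): V ← 30.64 +3.5 = 34.14 m/s
adjust_airspeed(-10.15): V ← 34.14 -10.15 = 23.99 m/s
set_airspeed(75.5): V ← 75.5 m/s
set_airspeed(94.19): V ← 94.19 m/s
final state: V = 94.19 m/s, rpm = 9892 → n = rpm/60 = 164.866667 rev/s
J = V / (n·D) = 94.19 / (164.866667 × 0.835) = 0.684204
regime bands: climb J<0.5802 | cruise [0.5802, 1.1605) | windmill J≥1.1605
J = 0.6842 → cruise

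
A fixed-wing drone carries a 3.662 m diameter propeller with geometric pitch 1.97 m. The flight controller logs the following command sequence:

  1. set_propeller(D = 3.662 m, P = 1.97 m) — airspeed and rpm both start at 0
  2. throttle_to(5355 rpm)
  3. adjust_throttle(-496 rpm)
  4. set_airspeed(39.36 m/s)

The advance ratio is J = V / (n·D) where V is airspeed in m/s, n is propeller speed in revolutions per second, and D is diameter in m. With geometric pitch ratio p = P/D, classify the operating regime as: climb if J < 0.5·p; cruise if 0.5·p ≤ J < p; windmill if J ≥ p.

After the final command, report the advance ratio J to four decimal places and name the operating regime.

set_propeller: D = 3.662 m, P = 1.97 m (p = P/D = 0.537957); state ← (V=0, rpm=0)
throttle_to(5355): rpm ← 5355
adjust_throttle(-496): rpm ← 5355 -496 = 4859
set_airspeed(39.36): V ← 39.36 m/s
final state: V = 39.36 m/s, rpm = 4859 → n = rpm/60 = 80.983333 rev/s
J = V / (n·D) = 39.36 / (80.983333 × 3.662) = 0.132721
regime bands: climb J<0.2690 | cruise [0.2690, 0.5380) | windmill J≥0.5380
J = 0.1327 → climb

J = 0.1327, regime = climb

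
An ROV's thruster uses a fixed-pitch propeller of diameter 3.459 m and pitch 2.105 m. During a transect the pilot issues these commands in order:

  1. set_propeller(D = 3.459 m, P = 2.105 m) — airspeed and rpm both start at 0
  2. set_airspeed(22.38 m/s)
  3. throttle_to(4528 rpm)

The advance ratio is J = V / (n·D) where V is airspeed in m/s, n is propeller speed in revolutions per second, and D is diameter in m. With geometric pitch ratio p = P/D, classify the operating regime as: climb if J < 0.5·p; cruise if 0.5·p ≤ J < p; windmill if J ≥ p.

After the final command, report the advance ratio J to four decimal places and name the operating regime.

J = 0.0857, regime = climb

set_propeller: D = 3.459 m, P = 2.105 m (p = P/D = 0.608557); state ← (V=0, rpm=0)
set_airspeed(22.38): V ← 22.38 m/s
throttle_to(4528): rpm ← 4528
final state: V = 22.38 m/s, rpm = 4528 → n = rpm/60 = 75.466667 rev/s
J = V / (n·D) = 22.38 / (75.466667 × 3.459) = 0.085734
regime bands: climb J<0.3043 | cruise [0.3043, 0.6086) | windmill J≥0.6086
J = 0.0857 → climb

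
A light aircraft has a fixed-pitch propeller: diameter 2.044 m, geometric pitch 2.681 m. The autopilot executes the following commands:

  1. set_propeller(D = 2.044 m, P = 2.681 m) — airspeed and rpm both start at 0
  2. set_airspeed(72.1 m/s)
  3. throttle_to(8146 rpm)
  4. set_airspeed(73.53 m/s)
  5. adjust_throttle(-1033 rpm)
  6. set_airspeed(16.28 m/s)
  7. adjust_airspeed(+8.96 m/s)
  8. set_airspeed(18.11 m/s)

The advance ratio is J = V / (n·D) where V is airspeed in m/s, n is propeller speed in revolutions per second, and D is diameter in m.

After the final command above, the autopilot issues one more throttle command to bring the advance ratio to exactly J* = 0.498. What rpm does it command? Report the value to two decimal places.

rpm = 1067.48

set_propeller: D = 2.044 m, P = 2.681 m (p = P/D = 1.311644); state ← (V=0, rpm=0)
set_airspeed(72.1): V ← 72.1 m/s
throttle_to(8146): rpm ← 8146
set_airspeed(73.53): V ← 73.53 m/s
adjust_throttle(-1033): rpm ← 8146 -1033 = 7113
set_airspeed(16.28): V ← 16.28 m/s
adjust_airspeed(+8.96): V ← 16.28 +8.96 = 25.24 m/s
set_airspeed(18.11): V ← 18.11 m/s
final state: V = 18.11 m/s, rpm = 7113 → n = rpm/60 = 118.550000 rev/s
target J* = 0.498; solve J* = V/(n·D) for n: n = V/(J*·D) = 18.11/(0.498 × 2.044) = 17.791322 rev/s
rpm = 60·n = 1067.479311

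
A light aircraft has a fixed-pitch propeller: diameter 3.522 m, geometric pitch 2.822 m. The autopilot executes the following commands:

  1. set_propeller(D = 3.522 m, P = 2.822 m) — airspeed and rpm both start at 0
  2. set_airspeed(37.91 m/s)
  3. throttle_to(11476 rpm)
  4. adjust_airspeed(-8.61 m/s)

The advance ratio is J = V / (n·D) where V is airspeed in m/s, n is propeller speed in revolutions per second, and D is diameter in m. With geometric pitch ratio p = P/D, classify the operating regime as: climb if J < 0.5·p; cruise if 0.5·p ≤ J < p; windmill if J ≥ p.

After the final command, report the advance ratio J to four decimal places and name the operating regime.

J = 0.0435, regime = climb

set_propeller: D = 3.522 m, P = 2.822 m (p = P/D = 0.801249); state ← (V=0, rpm=0)
set_airspeed(37.91): V ← 37.91 m/s
throttle_to(11476): rpm ← 11476
adjust_airspeed(-8.61): V ← 37.91 -8.61 = 29.3 m/s
final state: V = 29.3 m/s, rpm = 11476 → n = rpm/60 = 191.266667 rev/s
J = V / (n·D) = 29.3 / (191.266667 × 3.522) = 0.043495
regime bands: climb J<0.4006 | cruise [0.4006, 0.8012) | windmill J≥0.8012
J = 0.0435 → climb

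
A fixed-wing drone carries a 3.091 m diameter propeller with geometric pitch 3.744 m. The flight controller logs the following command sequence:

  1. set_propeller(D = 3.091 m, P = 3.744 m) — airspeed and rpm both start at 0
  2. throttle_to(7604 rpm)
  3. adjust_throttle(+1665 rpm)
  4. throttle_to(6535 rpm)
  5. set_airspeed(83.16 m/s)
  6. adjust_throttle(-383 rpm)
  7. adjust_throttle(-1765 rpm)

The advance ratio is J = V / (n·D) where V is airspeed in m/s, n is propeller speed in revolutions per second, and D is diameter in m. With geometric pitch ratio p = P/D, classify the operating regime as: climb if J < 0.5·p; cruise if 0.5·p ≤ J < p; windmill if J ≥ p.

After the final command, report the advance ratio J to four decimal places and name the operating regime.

set_propeller: D = 3.091 m, P = 3.744 m (p = P/D = 1.211258); state ← (V=0, rpm=0)
throttle_to(7604): rpm ← 7604
adjust_throttle(+1665): rpm ← 7604 +1665 = 9269
throttle_to(6535): rpm ← 6535
set_airspeed(83.16): V ← 83.16 m/s
adjust_throttle(-383): rpm ← 6535 -383 = 6152
adjust_throttle(-1765): rpm ← 6152 -1765 = 4387
final state: V = 83.16 m/s, rpm = 4387 → n = rpm/60 = 73.116667 rev/s
J = V / (n·D) = 83.16 / (73.116667 × 3.091) = 0.367959
regime bands: climb J<0.6056 | cruise [0.6056, 1.2113) | windmill J≥1.2113
J = 0.3680 → climb

J = 0.3680, regime = climb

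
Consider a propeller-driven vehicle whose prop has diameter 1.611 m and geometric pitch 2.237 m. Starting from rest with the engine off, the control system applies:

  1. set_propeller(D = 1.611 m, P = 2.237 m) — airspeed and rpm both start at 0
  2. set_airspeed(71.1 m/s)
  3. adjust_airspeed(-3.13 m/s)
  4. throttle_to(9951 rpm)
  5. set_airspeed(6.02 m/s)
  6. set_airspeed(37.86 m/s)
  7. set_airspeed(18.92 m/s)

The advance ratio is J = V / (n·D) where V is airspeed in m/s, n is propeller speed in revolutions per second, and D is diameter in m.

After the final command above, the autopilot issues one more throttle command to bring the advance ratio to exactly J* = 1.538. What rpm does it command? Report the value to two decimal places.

rpm = 458.16

set_propeller: D = 1.611 m, P = 2.237 m (p = P/D = 1.388579); state ← (V=0, rpm=0)
set_airspeed(71.1): V ← 71.1 m/s
adjust_airspeed(-3.13): V ← 71.1 -3.13 = 67.97 m/s
throttle_to(9951): rpm ← 9951
set_airspeed(6.02): V ← 6.02 m/s
set_airspeed(37.86): V ← 37.86 m/s
set_airspeed(18.92): V ← 18.92 m/s
final state: V = 18.92 m/s, rpm = 9951 → n = rpm/60 = 165.850000 rev/s
target J* = 1.538; solve J* = V/(n·D) for n: n = V/(J*·D) = 18.92/(1.538 × 1.611) = 7.636059 rev/s
rpm = 60·n = 458.163520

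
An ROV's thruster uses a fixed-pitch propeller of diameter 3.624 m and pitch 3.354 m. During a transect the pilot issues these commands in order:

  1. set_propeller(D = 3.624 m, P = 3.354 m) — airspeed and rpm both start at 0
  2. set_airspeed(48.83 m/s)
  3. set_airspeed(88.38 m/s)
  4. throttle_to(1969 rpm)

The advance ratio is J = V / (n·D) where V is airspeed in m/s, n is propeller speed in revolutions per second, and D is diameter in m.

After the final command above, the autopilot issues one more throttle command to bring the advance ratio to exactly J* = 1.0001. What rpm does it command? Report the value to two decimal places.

set_propeller: D = 3.624 m, P = 3.354 m (p = P/D = 0.925497); state ← (V=0, rpm=0)
set_airspeed(48.83): V ← 48.83 m/s
set_airspeed(88.38): V ← 88.38 m/s
throttle_to(1969): rpm ← 1969
final state: V = 88.38 m/s, rpm = 1969 → n = rpm/60 = 32.816667 rev/s
target J* = 1.0001; solve J* = V/(n·D) for n: n = V/(J*·D) = 88.38/(1.0001 × 3.624) = 24.384979 rev/s
rpm = 60·n = 1463.098723

rpm = 1463.10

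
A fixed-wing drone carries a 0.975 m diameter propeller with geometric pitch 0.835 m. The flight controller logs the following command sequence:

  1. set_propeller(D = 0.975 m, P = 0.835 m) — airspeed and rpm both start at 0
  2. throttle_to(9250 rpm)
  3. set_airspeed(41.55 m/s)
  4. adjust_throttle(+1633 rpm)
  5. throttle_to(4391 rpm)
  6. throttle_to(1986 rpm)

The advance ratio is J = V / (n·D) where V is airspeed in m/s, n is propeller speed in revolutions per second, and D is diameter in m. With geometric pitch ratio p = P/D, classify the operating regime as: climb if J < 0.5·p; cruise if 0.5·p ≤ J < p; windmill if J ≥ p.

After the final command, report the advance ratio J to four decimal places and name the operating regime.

set_propeller: D = 0.975 m, P = 0.835 m (p = P/D = 0.856410); state ← (V=0, rpm=0)
throttle_to(9250): rpm ← 9250
set_airspeed(41.55): V ← 41.55 m/s
adjust_throttle(+1633): rpm ← 9250 +1633 = 10883
throttle_to(4391): rpm ← 4391
throttle_to(1986): rpm ← 1986
final state: V = 41.55 m/s, rpm = 1986 → n = rpm/60 = 33.100000 rev/s
J = V / (n·D) = 41.55 / (33.100000 × 0.975) = 1.287474
regime bands: climb J<0.4282 | cruise [0.4282, 0.8564) | windmill J≥0.8564
J = 1.2875 → windmill

J = 1.2875, regime = windmill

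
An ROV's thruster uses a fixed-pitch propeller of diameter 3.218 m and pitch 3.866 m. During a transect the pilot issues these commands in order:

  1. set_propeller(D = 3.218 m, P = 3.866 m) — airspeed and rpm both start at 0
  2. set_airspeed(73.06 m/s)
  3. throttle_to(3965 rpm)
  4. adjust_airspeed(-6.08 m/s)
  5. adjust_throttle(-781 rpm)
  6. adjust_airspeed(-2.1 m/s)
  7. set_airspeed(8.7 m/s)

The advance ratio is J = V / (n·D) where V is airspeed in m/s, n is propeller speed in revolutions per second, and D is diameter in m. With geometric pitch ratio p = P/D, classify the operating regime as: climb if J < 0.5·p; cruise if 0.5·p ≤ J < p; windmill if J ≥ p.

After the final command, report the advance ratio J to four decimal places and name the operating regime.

set_propeller: D = 3.218 m, P = 3.866 m (p = P/D = 1.201367); state ← (V=0, rpm=0)
set_airspeed(73.06): V ← 73.06 m/s
throttle_to(3965): rpm ← 3965
adjust_airspeed(-6.08): V ← 73.06 -6.08 = 66.98 m/s
adjust_throttle(-781): rpm ← 3965 -781 = 3184
adjust_airspeed(-2.1): V ← 66.98 -2.1 = 64.88 m/s
set_airspeed(8.7): V ← 8.7 m/s
final state: V = 8.7 m/s, rpm = 3184 → n = rpm/60 = 53.066667 rev/s
J = V / (n·D) = 8.7 / (53.066667 × 3.218) = 0.050946
regime bands: climb J<0.6007 | cruise [0.6007, 1.2014) | windmill J≥1.2014
J = 0.0509 → climb

J = 0.0509, regime = climb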